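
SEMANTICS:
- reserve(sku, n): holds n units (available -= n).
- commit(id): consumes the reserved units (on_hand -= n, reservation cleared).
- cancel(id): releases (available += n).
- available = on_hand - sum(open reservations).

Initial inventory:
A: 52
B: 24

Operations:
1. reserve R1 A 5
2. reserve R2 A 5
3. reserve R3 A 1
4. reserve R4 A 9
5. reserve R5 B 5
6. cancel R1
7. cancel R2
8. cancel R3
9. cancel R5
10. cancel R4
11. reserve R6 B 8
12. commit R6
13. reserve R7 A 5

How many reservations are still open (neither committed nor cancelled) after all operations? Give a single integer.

Answer: 1

Derivation:
Step 1: reserve R1 A 5 -> on_hand[A=52 B=24] avail[A=47 B=24] open={R1}
Step 2: reserve R2 A 5 -> on_hand[A=52 B=24] avail[A=42 B=24] open={R1,R2}
Step 3: reserve R3 A 1 -> on_hand[A=52 B=24] avail[A=41 B=24] open={R1,R2,R3}
Step 4: reserve R4 A 9 -> on_hand[A=52 B=24] avail[A=32 B=24] open={R1,R2,R3,R4}
Step 5: reserve R5 B 5 -> on_hand[A=52 B=24] avail[A=32 B=19] open={R1,R2,R3,R4,R5}
Step 6: cancel R1 -> on_hand[A=52 B=24] avail[A=37 B=19] open={R2,R3,R4,R5}
Step 7: cancel R2 -> on_hand[A=52 B=24] avail[A=42 B=19] open={R3,R4,R5}
Step 8: cancel R3 -> on_hand[A=52 B=24] avail[A=43 B=19] open={R4,R5}
Step 9: cancel R5 -> on_hand[A=52 B=24] avail[A=43 B=24] open={R4}
Step 10: cancel R4 -> on_hand[A=52 B=24] avail[A=52 B=24] open={}
Step 11: reserve R6 B 8 -> on_hand[A=52 B=24] avail[A=52 B=16] open={R6}
Step 12: commit R6 -> on_hand[A=52 B=16] avail[A=52 B=16] open={}
Step 13: reserve R7 A 5 -> on_hand[A=52 B=16] avail[A=47 B=16] open={R7}
Open reservations: ['R7'] -> 1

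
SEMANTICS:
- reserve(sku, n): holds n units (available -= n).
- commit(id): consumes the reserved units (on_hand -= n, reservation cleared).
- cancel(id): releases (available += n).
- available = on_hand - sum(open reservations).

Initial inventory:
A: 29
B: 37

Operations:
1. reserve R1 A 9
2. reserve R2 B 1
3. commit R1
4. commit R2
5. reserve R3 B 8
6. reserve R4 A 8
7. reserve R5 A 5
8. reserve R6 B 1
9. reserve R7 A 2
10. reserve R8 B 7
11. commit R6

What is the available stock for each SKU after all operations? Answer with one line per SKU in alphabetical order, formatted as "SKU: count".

Answer: A: 5
B: 20

Derivation:
Step 1: reserve R1 A 9 -> on_hand[A=29 B=37] avail[A=20 B=37] open={R1}
Step 2: reserve R2 B 1 -> on_hand[A=29 B=37] avail[A=20 B=36] open={R1,R2}
Step 3: commit R1 -> on_hand[A=20 B=37] avail[A=20 B=36] open={R2}
Step 4: commit R2 -> on_hand[A=20 B=36] avail[A=20 B=36] open={}
Step 5: reserve R3 B 8 -> on_hand[A=20 B=36] avail[A=20 B=28] open={R3}
Step 6: reserve R4 A 8 -> on_hand[A=20 B=36] avail[A=12 B=28] open={R3,R4}
Step 7: reserve R5 A 5 -> on_hand[A=20 B=36] avail[A=7 B=28] open={R3,R4,R5}
Step 8: reserve R6 B 1 -> on_hand[A=20 B=36] avail[A=7 B=27] open={R3,R4,R5,R6}
Step 9: reserve R7 A 2 -> on_hand[A=20 B=36] avail[A=5 B=27] open={R3,R4,R5,R6,R7}
Step 10: reserve R8 B 7 -> on_hand[A=20 B=36] avail[A=5 B=20] open={R3,R4,R5,R6,R7,R8}
Step 11: commit R6 -> on_hand[A=20 B=35] avail[A=5 B=20] open={R3,R4,R5,R7,R8}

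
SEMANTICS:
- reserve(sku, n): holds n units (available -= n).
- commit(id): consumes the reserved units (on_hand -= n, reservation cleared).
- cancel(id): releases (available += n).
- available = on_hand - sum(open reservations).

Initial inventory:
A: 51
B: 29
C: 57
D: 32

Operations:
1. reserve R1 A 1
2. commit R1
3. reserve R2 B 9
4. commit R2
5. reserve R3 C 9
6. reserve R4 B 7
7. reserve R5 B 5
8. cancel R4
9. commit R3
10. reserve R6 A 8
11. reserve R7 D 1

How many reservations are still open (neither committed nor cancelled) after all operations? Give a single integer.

Answer: 3

Derivation:
Step 1: reserve R1 A 1 -> on_hand[A=51 B=29 C=57 D=32] avail[A=50 B=29 C=57 D=32] open={R1}
Step 2: commit R1 -> on_hand[A=50 B=29 C=57 D=32] avail[A=50 B=29 C=57 D=32] open={}
Step 3: reserve R2 B 9 -> on_hand[A=50 B=29 C=57 D=32] avail[A=50 B=20 C=57 D=32] open={R2}
Step 4: commit R2 -> on_hand[A=50 B=20 C=57 D=32] avail[A=50 B=20 C=57 D=32] open={}
Step 5: reserve R3 C 9 -> on_hand[A=50 B=20 C=57 D=32] avail[A=50 B=20 C=48 D=32] open={R3}
Step 6: reserve R4 B 7 -> on_hand[A=50 B=20 C=57 D=32] avail[A=50 B=13 C=48 D=32] open={R3,R4}
Step 7: reserve R5 B 5 -> on_hand[A=50 B=20 C=57 D=32] avail[A=50 B=8 C=48 D=32] open={R3,R4,R5}
Step 8: cancel R4 -> on_hand[A=50 B=20 C=57 D=32] avail[A=50 B=15 C=48 D=32] open={R3,R5}
Step 9: commit R3 -> on_hand[A=50 B=20 C=48 D=32] avail[A=50 B=15 C=48 D=32] open={R5}
Step 10: reserve R6 A 8 -> on_hand[A=50 B=20 C=48 D=32] avail[A=42 B=15 C=48 D=32] open={R5,R6}
Step 11: reserve R7 D 1 -> on_hand[A=50 B=20 C=48 D=32] avail[A=42 B=15 C=48 D=31] open={R5,R6,R7}
Open reservations: ['R5', 'R6', 'R7'] -> 3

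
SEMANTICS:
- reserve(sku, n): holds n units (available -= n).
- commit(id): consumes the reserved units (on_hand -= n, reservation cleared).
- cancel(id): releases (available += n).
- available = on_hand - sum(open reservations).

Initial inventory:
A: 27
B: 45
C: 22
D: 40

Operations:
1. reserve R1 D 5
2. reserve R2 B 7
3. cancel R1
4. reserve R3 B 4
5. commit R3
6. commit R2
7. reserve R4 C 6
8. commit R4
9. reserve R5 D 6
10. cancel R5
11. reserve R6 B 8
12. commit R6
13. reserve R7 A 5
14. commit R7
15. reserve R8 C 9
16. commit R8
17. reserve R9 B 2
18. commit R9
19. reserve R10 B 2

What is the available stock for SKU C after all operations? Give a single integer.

Answer: 7

Derivation:
Step 1: reserve R1 D 5 -> on_hand[A=27 B=45 C=22 D=40] avail[A=27 B=45 C=22 D=35] open={R1}
Step 2: reserve R2 B 7 -> on_hand[A=27 B=45 C=22 D=40] avail[A=27 B=38 C=22 D=35] open={R1,R2}
Step 3: cancel R1 -> on_hand[A=27 B=45 C=22 D=40] avail[A=27 B=38 C=22 D=40] open={R2}
Step 4: reserve R3 B 4 -> on_hand[A=27 B=45 C=22 D=40] avail[A=27 B=34 C=22 D=40] open={R2,R3}
Step 5: commit R3 -> on_hand[A=27 B=41 C=22 D=40] avail[A=27 B=34 C=22 D=40] open={R2}
Step 6: commit R2 -> on_hand[A=27 B=34 C=22 D=40] avail[A=27 B=34 C=22 D=40] open={}
Step 7: reserve R4 C 6 -> on_hand[A=27 B=34 C=22 D=40] avail[A=27 B=34 C=16 D=40] open={R4}
Step 8: commit R4 -> on_hand[A=27 B=34 C=16 D=40] avail[A=27 B=34 C=16 D=40] open={}
Step 9: reserve R5 D 6 -> on_hand[A=27 B=34 C=16 D=40] avail[A=27 B=34 C=16 D=34] open={R5}
Step 10: cancel R5 -> on_hand[A=27 B=34 C=16 D=40] avail[A=27 B=34 C=16 D=40] open={}
Step 11: reserve R6 B 8 -> on_hand[A=27 B=34 C=16 D=40] avail[A=27 B=26 C=16 D=40] open={R6}
Step 12: commit R6 -> on_hand[A=27 B=26 C=16 D=40] avail[A=27 B=26 C=16 D=40] open={}
Step 13: reserve R7 A 5 -> on_hand[A=27 B=26 C=16 D=40] avail[A=22 B=26 C=16 D=40] open={R7}
Step 14: commit R7 -> on_hand[A=22 B=26 C=16 D=40] avail[A=22 B=26 C=16 D=40] open={}
Step 15: reserve R8 C 9 -> on_hand[A=22 B=26 C=16 D=40] avail[A=22 B=26 C=7 D=40] open={R8}
Step 16: commit R8 -> on_hand[A=22 B=26 C=7 D=40] avail[A=22 B=26 C=7 D=40] open={}
Step 17: reserve R9 B 2 -> on_hand[A=22 B=26 C=7 D=40] avail[A=22 B=24 C=7 D=40] open={R9}
Step 18: commit R9 -> on_hand[A=22 B=24 C=7 D=40] avail[A=22 B=24 C=7 D=40] open={}
Step 19: reserve R10 B 2 -> on_hand[A=22 B=24 C=7 D=40] avail[A=22 B=22 C=7 D=40] open={R10}
Final available[C] = 7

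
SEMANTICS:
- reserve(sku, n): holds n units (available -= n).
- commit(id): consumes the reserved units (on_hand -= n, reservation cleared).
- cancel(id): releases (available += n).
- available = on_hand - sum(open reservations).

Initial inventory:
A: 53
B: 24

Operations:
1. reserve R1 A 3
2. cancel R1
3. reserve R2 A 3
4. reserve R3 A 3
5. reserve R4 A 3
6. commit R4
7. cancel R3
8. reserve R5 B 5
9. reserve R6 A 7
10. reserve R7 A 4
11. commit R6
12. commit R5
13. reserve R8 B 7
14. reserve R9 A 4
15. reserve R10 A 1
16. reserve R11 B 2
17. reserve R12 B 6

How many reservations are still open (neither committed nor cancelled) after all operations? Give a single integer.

Answer: 7

Derivation:
Step 1: reserve R1 A 3 -> on_hand[A=53 B=24] avail[A=50 B=24] open={R1}
Step 2: cancel R1 -> on_hand[A=53 B=24] avail[A=53 B=24] open={}
Step 3: reserve R2 A 3 -> on_hand[A=53 B=24] avail[A=50 B=24] open={R2}
Step 4: reserve R3 A 3 -> on_hand[A=53 B=24] avail[A=47 B=24] open={R2,R3}
Step 5: reserve R4 A 3 -> on_hand[A=53 B=24] avail[A=44 B=24] open={R2,R3,R4}
Step 6: commit R4 -> on_hand[A=50 B=24] avail[A=44 B=24] open={R2,R3}
Step 7: cancel R3 -> on_hand[A=50 B=24] avail[A=47 B=24] open={R2}
Step 8: reserve R5 B 5 -> on_hand[A=50 B=24] avail[A=47 B=19] open={R2,R5}
Step 9: reserve R6 A 7 -> on_hand[A=50 B=24] avail[A=40 B=19] open={R2,R5,R6}
Step 10: reserve R7 A 4 -> on_hand[A=50 B=24] avail[A=36 B=19] open={R2,R5,R6,R7}
Step 11: commit R6 -> on_hand[A=43 B=24] avail[A=36 B=19] open={R2,R5,R7}
Step 12: commit R5 -> on_hand[A=43 B=19] avail[A=36 B=19] open={R2,R7}
Step 13: reserve R8 B 7 -> on_hand[A=43 B=19] avail[A=36 B=12] open={R2,R7,R8}
Step 14: reserve R9 A 4 -> on_hand[A=43 B=19] avail[A=32 B=12] open={R2,R7,R8,R9}
Step 15: reserve R10 A 1 -> on_hand[A=43 B=19] avail[A=31 B=12] open={R10,R2,R7,R8,R9}
Step 16: reserve R11 B 2 -> on_hand[A=43 B=19] avail[A=31 B=10] open={R10,R11,R2,R7,R8,R9}
Step 17: reserve R12 B 6 -> on_hand[A=43 B=19] avail[A=31 B=4] open={R10,R11,R12,R2,R7,R8,R9}
Open reservations: ['R10', 'R11', 'R12', 'R2', 'R7', 'R8', 'R9'] -> 7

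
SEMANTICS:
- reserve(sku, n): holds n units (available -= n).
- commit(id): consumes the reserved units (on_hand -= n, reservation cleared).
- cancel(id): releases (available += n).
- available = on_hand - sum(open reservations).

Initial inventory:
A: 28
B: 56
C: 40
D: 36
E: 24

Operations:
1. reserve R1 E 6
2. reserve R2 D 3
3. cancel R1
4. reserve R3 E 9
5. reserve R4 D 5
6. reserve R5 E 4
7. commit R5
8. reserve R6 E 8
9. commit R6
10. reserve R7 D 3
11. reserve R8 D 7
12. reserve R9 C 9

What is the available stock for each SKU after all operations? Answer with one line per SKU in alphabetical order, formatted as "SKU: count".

Step 1: reserve R1 E 6 -> on_hand[A=28 B=56 C=40 D=36 E=24] avail[A=28 B=56 C=40 D=36 E=18] open={R1}
Step 2: reserve R2 D 3 -> on_hand[A=28 B=56 C=40 D=36 E=24] avail[A=28 B=56 C=40 D=33 E=18] open={R1,R2}
Step 3: cancel R1 -> on_hand[A=28 B=56 C=40 D=36 E=24] avail[A=28 B=56 C=40 D=33 E=24] open={R2}
Step 4: reserve R3 E 9 -> on_hand[A=28 B=56 C=40 D=36 E=24] avail[A=28 B=56 C=40 D=33 E=15] open={R2,R3}
Step 5: reserve R4 D 5 -> on_hand[A=28 B=56 C=40 D=36 E=24] avail[A=28 B=56 C=40 D=28 E=15] open={R2,R3,R4}
Step 6: reserve R5 E 4 -> on_hand[A=28 B=56 C=40 D=36 E=24] avail[A=28 B=56 C=40 D=28 E=11] open={R2,R3,R4,R5}
Step 7: commit R5 -> on_hand[A=28 B=56 C=40 D=36 E=20] avail[A=28 B=56 C=40 D=28 E=11] open={R2,R3,R4}
Step 8: reserve R6 E 8 -> on_hand[A=28 B=56 C=40 D=36 E=20] avail[A=28 B=56 C=40 D=28 E=3] open={R2,R3,R4,R6}
Step 9: commit R6 -> on_hand[A=28 B=56 C=40 D=36 E=12] avail[A=28 B=56 C=40 D=28 E=3] open={R2,R3,R4}
Step 10: reserve R7 D 3 -> on_hand[A=28 B=56 C=40 D=36 E=12] avail[A=28 B=56 C=40 D=25 E=3] open={R2,R3,R4,R7}
Step 11: reserve R8 D 7 -> on_hand[A=28 B=56 C=40 D=36 E=12] avail[A=28 B=56 C=40 D=18 E=3] open={R2,R3,R4,R7,R8}
Step 12: reserve R9 C 9 -> on_hand[A=28 B=56 C=40 D=36 E=12] avail[A=28 B=56 C=31 D=18 E=3] open={R2,R3,R4,R7,R8,R9}

Answer: A: 28
B: 56
C: 31
D: 18
E: 3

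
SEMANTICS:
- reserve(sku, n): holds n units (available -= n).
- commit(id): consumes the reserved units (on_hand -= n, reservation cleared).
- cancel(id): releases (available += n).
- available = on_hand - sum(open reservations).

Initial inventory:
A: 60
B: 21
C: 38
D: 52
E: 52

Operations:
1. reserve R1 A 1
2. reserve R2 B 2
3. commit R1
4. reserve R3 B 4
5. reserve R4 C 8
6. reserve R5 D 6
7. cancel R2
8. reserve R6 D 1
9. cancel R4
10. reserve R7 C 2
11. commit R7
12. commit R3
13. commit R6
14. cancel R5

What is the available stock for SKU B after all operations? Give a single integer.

Answer: 17

Derivation:
Step 1: reserve R1 A 1 -> on_hand[A=60 B=21 C=38 D=52 E=52] avail[A=59 B=21 C=38 D=52 E=52] open={R1}
Step 2: reserve R2 B 2 -> on_hand[A=60 B=21 C=38 D=52 E=52] avail[A=59 B=19 C=38 D=52 E=52] open={R1,R2}
Step 3: commit R1 -> on_hand[A=59 B=21 C=38 D=52 E=52] avail[A=59 B=19 C=38 D=52 E=52] open={R2}
Step 4: reserve R3 B 4 -> on_hand[A=59 B=21 C=38 D=52 E=52] avail[A=59 B=15 C=38 D=52 E=52] open={R2,R3}
Step 5: reserve R4 C 8 -> on_hand[A=59 B=21 C=38 D=52 E=52] avail[A=59 B=15 C=30 D=52 E=52] open={R2,R3,R4}
Step 6: reserve R5 D 6 -> on_hand[A=59 B=21 C=38 D=52 E=52] avail[A=59 B=15 C=30 D=46 E=52] open={R2,R3,R4,R5}
Step 7: cancel R2 -> on_hand[A=59 B=21 C=38 D=52 E=52] avail[A=59 B=17 C=30 D=46 E=52] open={R3,R4,R5}
Step 8: reserve R6 D 1 -> on_hand[A=59 B=21 C=38 D=52 E=52] avail[A=59 B=17 C=30 D=45 E=52] open={R3,R4,R5,R6}
Step 9: cancel R4 -> on_hand[A=59 B=21 C=38 D=52 E=52] avail[A=59 B=17 C=38 D=45 E=52] open={R3,R5,R6}
Step 10: reserve R7 C 2 -> on_hand[A=59 B=21 C=38 D=52 E=52] avail[A=59 B=17 C=36 D=45 E=52] open={R3,R5,R6,R7}
Step 11: commit R7 -> on_hand[A=59 B=21 C=36 D=52 E=52] avail[A=59 B=17 C=36 D=45 E=52] open={R3,R5,R6}
Step 12: commit R3 -> on_hand[A=59 B=17 C=36 D=52 E=52] avail[A=59 B=17 C=36 D=45 E=52] open={R5,R6}
Step 13: commit R6 -> on_hand[A=59 B=17 C=36 D=51 E=52] avail[A=59 B=17 C=36 D=45 E=52] open={R5}
Step 14: cancel R5 -> on_hand[A=59 B=17 C=36 D=51 E=52] avail[A=59 B=17 C=36 D=51 E=52] open={}
Final available[B] = 17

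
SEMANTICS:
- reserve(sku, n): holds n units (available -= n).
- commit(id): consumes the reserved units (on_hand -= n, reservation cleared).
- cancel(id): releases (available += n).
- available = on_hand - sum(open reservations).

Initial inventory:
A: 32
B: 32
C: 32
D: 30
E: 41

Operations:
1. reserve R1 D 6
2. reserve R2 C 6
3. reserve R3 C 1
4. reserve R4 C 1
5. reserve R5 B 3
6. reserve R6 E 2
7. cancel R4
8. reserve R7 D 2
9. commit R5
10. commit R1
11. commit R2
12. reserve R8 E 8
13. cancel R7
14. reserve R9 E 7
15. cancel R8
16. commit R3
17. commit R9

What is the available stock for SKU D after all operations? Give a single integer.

Answer: 24

Derivation:
Step 1: reserve R1 D 6 -> on_hand[A=32 B=32 C=32 D=30 E=41] avail[A=32 B=32 C=32 D=24 E=41] open={R1}
Step 2: reserve R2 C 6 -> on_hand[A=32 B=32 C=32 D=30 E=41] avail[A=32 B=32 C=26 D=24 E=41] open={R1,R2}
Step 3: reserve R3 C 1 -> on_hand[A=32 B=32 C=32 D=30 E=41] avail[A=32 B=32 C=25 D=24 E=41] open={R1,R2,R3}
Step 4: reserve R4 C 1 -> on_hand[A=32 B=32 C=32 D=30 E=41] avail[A=32 B=32 C=24 D=24 E=41] open={R1,R2,R3,R4}
Step 5: reserve R5 B 3 -> on_hand[A=32 B=32 C=32 D=30 E=41] avail[A=32 B=29 C=24 D=24 E=41] open={R1,R2,R3,R4,R5}
Step 6: reserve R6 E 2 -> on_hand[A=32 B=32 C=32 D=30 E=41] avail[A=32 B=29 C=24 D=24 E=39] open={R1,R2,R3,R4,R5,R6}
Step 7: cancel R4 -> on_hand[A=32 B=32 C=32 D=30 E=41] avail[A=32 B=29 C=25 D=24 E=39] open={R1,R2,R3,R5,R6}
Step 8: reserve R7 D 2 -> on_hand[A=32 B=32 C=32 D=30 E=41] avail[A=32 B=29 C=25 D=22 E=39] open={R1,R2,R3,R5,R6,R7}
Step 9: commit R5 -> on_hand[A=32 B=29 C=32 D=30 E=41] avail[A=32 B=29 C=25 D=22 E=39] open={R1,R2,R3,R6,R7}
Step 10: commit R1 -> on_hand[A=32 B=29 C=32 D=24 E=41] avail[A=32 B=29 C=25 D=22 E=39] open={R2,R3,R6,R7}
Step 11: commit R2 -> on_hand[A=32 B=29 C=26 D=24 E=41] avail[A=32 B=29 C=25 D=22 E=39] open={R3,R6,R7}
Step 12: reserve R8 E 8 -> on_hand[A=32 B=29 C=26 D=24 E=41] avail[A=32 B=29 C=25 D=22 E=31] open={R3,R6,R7,R8}
Step 13: cancel R7 -> on_hand[A=32 B=29 C=26 D=24 E=41] avail[A=32 B=29 C=25 D=24 E=31] open={R3,R6,R8}
Step 14: reserve R9 E 7 -> on_hand[A=32 B=29 C=26 D=24 E=41] avail[A=32 B=29 C=25 D=24 E=24] open={R3,R6,R8,R9}
Step 15: cancel R8 -> on_hand[A=32 B=29 C=26 D=24 E=41] avail[A=32 B=29 C=25 D=24 E=32] open={R3,R6,R9}
Step 16: commit R3 -> on_hand[A=32 B=29 C=25 D=24 E=41] avail[A=32 B=29 C=25 D=24 E=32] open={R6,R9}
Step 17: commit R9 -> on_hand[A=32 B=29 C=25 D=24 E=34] avail[A=32 B=29 C=25 D=24 E=32] open={R6}
Final available[D] = 24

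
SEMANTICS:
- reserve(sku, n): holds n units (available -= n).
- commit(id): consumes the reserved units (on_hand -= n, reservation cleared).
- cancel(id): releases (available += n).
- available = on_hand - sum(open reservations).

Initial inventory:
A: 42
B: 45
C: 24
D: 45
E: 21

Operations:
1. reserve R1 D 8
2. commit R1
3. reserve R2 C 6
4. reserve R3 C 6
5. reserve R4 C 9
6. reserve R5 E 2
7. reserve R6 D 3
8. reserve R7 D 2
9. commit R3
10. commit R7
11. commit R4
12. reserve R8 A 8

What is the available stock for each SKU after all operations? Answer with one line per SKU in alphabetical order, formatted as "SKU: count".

Answer: A: 34
B: 45
C: 3
D: 32
E: 19

Derivation:
Step 1: reserve R1 D 8 -> on_hand[A=42 B=45 C=24 D=45 E=21] avail[A=42 B=45 C=24 D=37 E=21] open={R1}
Step 2: commit R1 -> on_hand[A=42 B=45 C=24 D=37 E=21] avail[A=42 B=45 C=24 D=37 E=21] open={}
Step 3: reserve R2 C 6 -> on_hand[A=42 B=45 C=24 D=37 E=21] avail[A=42 B=45 C=18 D=37 E=21] open={R2}
Step 4: reserve R3 C 6 -> on_hand[A=42 B=45 C=24 D=37 E=21] avail[A=42 B=45 C=12 D=37 E=21] open={R2,R3}
Step 5: reserve R4 C 9 -> on_hand[A=42 B=45 C=24 D=37 E=21] avail[A=42 B=45 C=3 D=37 E=21] open={R2,R3,R4}
Step 6: reserve R5 E 2 -> on_hand[A=42 B=45 C=24 D=37 E=21] avail[A=42 B=45 C=3 D=37 E=19] open={R2,R3,R4,R5}
Step 7: reserve R6 D 3 -> on_hand[A=42 B=45 C=24 D=37 E=21] avail[A=42 B=45 C=3 D=34 E=19] open={R2,R3,R4,R5,R6}
Step 8: reserve R7 D 2 -> on_hand[A=42 B=45 C=24 D=37 E=21] avail[A=42 B=45 C=3 D=32 E=19] open={R2,R3,R4,R5,R6,R7}
Step 9: commit R3 -> on_hand[A=42 B=45 C=18 D=37 E=21] avail[A=42 B=45 C=3 D=32 E=19] open={R2,R4,R5,R6,R7}
Step 10: commit R7 -> on_hand[A=42 B=45 C=18 D=35 E=21] avail[A=42 B=45 C=3 D=32 E=19] open={R2,R4,R5,R6}
Step 11: commit R4 -> on_hand[A=42 B=45 C=9 D=35 E=21] avail[A=42 B=45 C=3 D=32 E=19] open={R2,R5,R6}
Step 12: reserve R8 A 8 -> on_hand[A=42 B=45 C=9 D=35 E=21] avail[A=34 B=45 C=3 D=32 E=19] open={R2,R5,R6,R8}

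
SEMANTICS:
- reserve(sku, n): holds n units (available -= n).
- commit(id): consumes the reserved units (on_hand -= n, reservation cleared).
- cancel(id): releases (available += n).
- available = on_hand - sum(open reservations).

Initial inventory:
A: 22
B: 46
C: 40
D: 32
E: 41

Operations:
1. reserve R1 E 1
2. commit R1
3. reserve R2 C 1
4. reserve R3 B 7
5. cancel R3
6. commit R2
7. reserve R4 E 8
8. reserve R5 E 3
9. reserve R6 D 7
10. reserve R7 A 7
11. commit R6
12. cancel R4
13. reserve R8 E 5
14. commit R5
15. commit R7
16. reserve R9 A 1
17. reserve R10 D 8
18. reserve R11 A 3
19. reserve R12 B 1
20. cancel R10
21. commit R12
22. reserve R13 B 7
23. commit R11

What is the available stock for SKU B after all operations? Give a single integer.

Answer: 38

Derivation:
Step 1: reserve R1 E 1 -> on_hand[A=22 B=46 C=40 D=32 E=41] avail[A=22 B=46 C=40 D=32 E=40] open={R1}
Step 2: commit R1 -> on_hand[A=22 B=46 C=40 D=32 E=40] avail[A=22 B=46 C=40 D=32 E=40] open={}
Step 3: reserve R2 C 1 -> on_hand[A=22 B=46 C=40 D=32 E=40] avail[A=22 B=46 C=39 D=32 E=40] open={R2}
Step 4: reserve R3 B 7 -> on_hand[A=22 B=46 C=40 D=32 E=40] avail[A=22 B=39 C=39 D=32 E=40] open={R2,R3}
Step 5: cancel R3 -> on_hand[A=22 B=46 C=40 D=32 E=40] avail[A=22 B=46 C=39 D=32 E=40] open={R2}
Step 6: commit R2 -> on_hand[A=22 B=46 C=39 D=32 E=40] avail[A=22 B=46 C=39 D=32 E=40] open={}
Step 7: reserve R4 E 8 -> on_hand[A=22 B=46 C=39 D=32 E=40] avail[A=22 B=46 C=39 D=32 E=32] open={R4}
Step 8: reserve R5 E 3 -> on_hand[A=22 B=46 C=39 D=32 E=40] avail[A=22 B=46 C=39 D=32 E=29] open={R4,R5}
Step 9: reserve R6 D 7 -> on_hand[A=22 B=46 C=39 D=32 E=40] avail[A=22 B=46 C=39 D=25 E=29] open={R4,R5,R6}
Step 10: reserve R7 A 7 -> on_hand[A=22 B=46 C=39 D=32 E=40] avail[A=15 B=46 C=39 D=25 E=29] open={R4,R5,R6,R7}
Step 11: commit R6 -> on_hand[A=22 B=46 C=39 D=25 E=40] avail[A=15 B=46 C=39 D=25 E=29] open={R4,R5,R7}
Step 12: cancel R4 -> on_hand[A=22 B=46 C=39 D=25 E=40] avail[A=15 B=46 C=39 D=25 E=37] open={R5,R7}
Step 13: reserve R8 E 5 -> on_hand[A=22 B=46 C=39 D=25 E=40] avail[A=15 B=46 C=39 D=25 E=32] open={R5,R7,R8}
Step 14: commit R5 -> on_hand[A=22 B=46 C=39 D=25 E=37] avail[A=15 B=46 C=39 D=25 E=32] open={R7,R8}
Step 15: commit R7 -> on_hand[A=15 B=46 C=39 D=25 E=37] avail[A=15 B=46 C=39 D=25 E=32] open={R8}
Step 16: reserve R9 A 1 -> on_hand[A=15 B=46 C=39 D=25 E=37] avail[A=14 B=46 C=39 D=25 E=32] open={R8,R9}
Step 17: reserve R10 D 8 -> on_hand[A=15 B=46 C=39 D=25 E=37] avail[A=14 B=46 C=39 D=17 E=32] open={R10,R8,R9}
Step 18: reserve R11 A 3 -> on_hand[A=15 B=46 C=39 D=25 E=37] avail[A=11 B=46 C=39 D=17 E=32] open={R10,R11,R8,R9}
Step 19: reserve R12 B 1 -> on_hand[A=15 B=46 C=39 D=25 E=37] avail[A=11 B=45 C=39 D=17 E=32] open={R10,R11,R12,R8,R9}
Step 20: cancel R10 -> on_hand[A=15 B=46 C=39 D=25 E=37] avail[A=11 B=45 C=39 D=25 E=32] open={R11,R12,R8,R9}
Step 21: commit R12 -> on_hand[A=15 B=45 C=39 D=25 E=37] avail[A=11 B=45 C=39 D=25 E=32] open={R11,R8,R9}
Step 22: reserve R13 B 7 -> on_hand[A=15 B=45 C=39 D=25 E=37] avail[A=11 B=38 C=39 D=25 E=32] open={R11,R13,R8,R9}
Step 23: commit R11 -> on_hand[A=12 B=45 C=39 D=25 E=37] avail[A=11 B=38 C=39 D=25 E=32] open={R13,R8,R9}
Final available[B] = 38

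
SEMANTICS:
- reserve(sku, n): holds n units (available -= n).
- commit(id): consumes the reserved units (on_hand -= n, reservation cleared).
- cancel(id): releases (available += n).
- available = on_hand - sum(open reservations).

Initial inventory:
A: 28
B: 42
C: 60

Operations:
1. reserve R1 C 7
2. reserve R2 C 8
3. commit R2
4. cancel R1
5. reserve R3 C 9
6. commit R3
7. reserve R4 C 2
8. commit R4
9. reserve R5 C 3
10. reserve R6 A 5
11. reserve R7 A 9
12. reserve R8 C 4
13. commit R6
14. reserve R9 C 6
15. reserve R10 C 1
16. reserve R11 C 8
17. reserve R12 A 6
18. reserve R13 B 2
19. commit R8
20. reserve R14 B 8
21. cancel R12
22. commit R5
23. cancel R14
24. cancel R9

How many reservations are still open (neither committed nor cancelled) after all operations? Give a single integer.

Step 1: reserve R1 C 7 -> on_hand[A=28 B=42 C=60] avail[A=28 B=42 C=53] open={R1}
Step 2: reserve R2 C 8 -> on_hand[A=28 B=42 C=60] avail[A=28 B=42 C=45] open={R1,R2}
Step 3: commit R2 -> on_hand[A=28 B=42 C=52] avail[A=28 B=42 C=45] open={R1}
Step 4: cancel R1 -> on_hand[A=28 B=42 C=52] avail[A=28 B=42 C=52] open={}
Step 5: reserve R3 C 9 -> on_hand[A=28 B=42 C=52] avail[A=28 B=42 C=43] open={R3}
Step 6: commit R3 -> on_hand[A=28 B=42 C=43] avail[A=28 B=42 C=43] open={}
Step 7: reserve R4 C 2 -> on_hand[A=28 B=42 C=43] avail[A=28 B=42 C=41] open={R4}
Step 8: commit R4 -> on_hand[A=28 B=42 C=41] avail[A=28 B=42 C=41] open={}
Step 9: reserve R5 C 3 -> on_hand[A=28 B=42 C=41] avail[A=28 B=42 C=38] open={R5}
Step 10: reserve R6 A 5 -> on_hand[A=28 B=42 C=41] avail[A=23 B=42 C=38] open={R5,R6}
Step 11: reserve R7 A 9 -> on_hand[A=28 B=42 C=41] avail[A=14 B=42 C=38] open={R5,R6,R7}
Step 12: reserve R8 C 4 -> on_hand[A=28 B=42 C=41] avail[A=14 B=42 C=34] open={R5,R6,R7,R8}
Step 13: commit R6 -> on_hand[A=23 B=42 C=41] avail[A=14 B=42 C=34] open={R5,R7,R8}
Step 14: reserve R9 C 6 -> on_hand[A=23 B=42 C=41] avail[A=14 B=42 C=28] open={R5,R7,R8,R9}
Step 15: reserve R10 C 1 -> on_hand[A=23 B=42 C=41] avail[A=14 B=42 C=27] open={R10,R5,R7,R8,R9}
Step 16: reserve R11 C 8 -> on_hand[A=23 B=42 C=41] avail[A=14 B=42 C=19] open={R10,R11,R5,R7,R8,R9}
Step 17: reserve R12 A 6 -> on_hand[A=23 B=42 C=41] avail[A=8 B=42 C=19] open={R10,R11,R12,R5,R7,R8,R9}
Step 18: reserve R13 B 2 -> on_hand[A=23 B=42 C=41] avail[A=8 B=40 C=19] open={R10,R11,R12,R13,R5,R7,R8,R9}
Step 19: commit R8 -> on_hand[A=23 B=42 C=37] avail[A=8 B=40 C=19] open={R10,R11,R12,R13,R5,R7,R9}
Step 20: reserve R14 B 8 -> on_hand[A=23 B=42 C=37] avail[A=8 B=32 C=19] open={R10,R11,R12,R13,R14,R5,R7,R9}
Step 21: cancel R12 -> on_hand[A=23 B=42 C=37] avail[A=14 B=32 C=19] open={R10,R11,R13,R14,R5,R7,R9}
Step 22: commit R5 -> on_hand[A=23 B=42 C=34] avail[A=14 B=32 C=19] open={R10,R11,R13,R14,R7,R9}
Step 23: cancel R14 -> on_hand[A=23 B=42 C=34] avail[A=14 B=40 C=19] open={R10,R11,R13,R7,R9}
Step 24: cancel R9 -> on_hand[A=23 B=42 C=34] avail[A=14 B=40 C=25] open={R10,R11,R13,R7}
Open reservations: ['R10', 'R11', 'R13', 'R7'] -> 4

Answer: 4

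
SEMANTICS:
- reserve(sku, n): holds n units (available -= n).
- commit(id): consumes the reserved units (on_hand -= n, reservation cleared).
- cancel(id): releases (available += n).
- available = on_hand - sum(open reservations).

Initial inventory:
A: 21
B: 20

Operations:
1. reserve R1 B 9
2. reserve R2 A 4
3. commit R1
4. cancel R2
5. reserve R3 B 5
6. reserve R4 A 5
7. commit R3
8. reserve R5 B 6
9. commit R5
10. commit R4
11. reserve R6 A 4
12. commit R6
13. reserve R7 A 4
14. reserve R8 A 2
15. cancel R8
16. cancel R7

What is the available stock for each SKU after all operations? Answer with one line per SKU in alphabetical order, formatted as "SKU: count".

Answer: A: 12
B: 0

Derivation:
Step 1: reserve R1 B 9 -> on_hand[A=21 B=20] avail[A=21 B=11] open={R1}
Step 2: reserve R2 A 4 -> on_hand[A=21 B=20] avail[A=17 B=11] open={R1,R2}
Step 3: commit R1 -> on_hand[A=21 B=11] avail[A=17 B=11] open={R2}
Step 4: cancel R2 -> on_hand[A=21 B=11] avail[A=21 B=11] open={}
Step 5: reserve R3 B 5 -> on_hand[A=21 B=11] avail[A=21 B=6] open={R3}
Step 6: reserve R4 A 5 -> on_hand[A=21 B=11] avail[A=16 B=6] open={R3,R4}
Step 7: commit R3 -> on_hand[A=21 B=6] avail[A=16 B=6] open={R4}
Step 8: reserve R5 B 6 -> on_hand[A=21 B=6] avail[A=16 B=0] open={R4,R5}
Step 9: commit R5 -> on_hand[A=21 B=0] avail[A=16 B=0] open={R4}
Step 10: commit R4 -> on_hand[A=16 B=0] avail[A=16 B=0] open={}
Step 11: reserve R6 A 4 -> on_hand[A=16 B=0] avail[A=12 B=0] open={R6}
Step 12: commit R6 -> on_hand[A=12 B=0] avail[A=12 B=0] open={}
Step 13: reserve R7 A 4 -> on_hand[A=12 B=0] avail[A=8 B=0] open={R7}
Step 14: reserve R8 A 2 -> on_hand[A=12 B=0] avail[A=6 B=0] open={R7,R8}
Step 15: cancel R8 -> on_hand[A=12 B=0] avail[A=8 B=0] open={R7}
Step 16: cancel R7 -> on_hand[A=12 B=0] avail[A=12 B=0] open={}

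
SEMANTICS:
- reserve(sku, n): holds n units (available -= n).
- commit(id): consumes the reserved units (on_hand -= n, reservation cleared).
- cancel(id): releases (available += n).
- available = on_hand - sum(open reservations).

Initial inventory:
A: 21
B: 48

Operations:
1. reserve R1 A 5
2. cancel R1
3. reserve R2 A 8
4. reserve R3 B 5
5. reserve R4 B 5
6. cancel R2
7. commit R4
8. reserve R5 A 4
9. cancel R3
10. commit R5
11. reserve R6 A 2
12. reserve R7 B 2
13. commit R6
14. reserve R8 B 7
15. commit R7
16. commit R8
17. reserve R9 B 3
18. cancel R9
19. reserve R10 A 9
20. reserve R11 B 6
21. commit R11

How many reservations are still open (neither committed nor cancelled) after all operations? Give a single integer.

Answer: 1

Derivation:
Step 1: reserve R1 A 5 -> on_hand[A=21 B=48] avail[A=16 B=48] open={R1}
Step 2: cancel R1 -> on_hand[A=21 B=48] avail[A=21 B=48] open={}
Step 3: reserve R2 A 8 -> on_hand[A=21 B=48] avail[A=13 B=48] open={R2}
Step 4: reserve R3 B 5 -> on_hand[A=21 B=48] avail[A=13 B=43] open={R2,R3}
Step 5: reserve R4 B 5 -> on_hand[A=21 B=48] avail[A=13 B=38] open={R2,R3,R4}
Step 6: cancel R2 -> on_hand[A=21 B=48] avail[A=21 B=38] open={R3,R4}
Step 7: commit R4 -> on_hand[A=21 B=43] avail[A=21 B=38] open={R3}
Step 8: reserve R5 A 4 -> on_hand[A=21 B=43] avail[A=17 B=38] open={R3,R5}
Step 9: cancel R3 -> on_hand[A=21 B=43] avail[A=17 B=43] open={R5}
Step 10: commit R5 -> on_hand[A=17 B=43] avail[A=17 B=43] open={}
Step 11: reserve R6 A 2 -> on_hand[A=17 B=43] avail[A=15 B=43] open={R6}
Step 12: reserve R7 B 2 -> on_hand[A=17 B=43] avail[A=15 B=41] open={R6,R7}
Step 13: commit R6 -> on_hand[A=15 B=43] avail[A=15 B=41] open={R7}
Step 14: reserve R8 B 7 -> on_hand[A=15 B=43] avail[A=15 B=34] open={R7,R8}
Step 15: commit R7 -> on_hand[A=15 B=41] avail[A=15 B=34] open={R8}
Step 16: commit R8 -> on_hand[A=15 B=34] avail[A=15 B=34] open={}
Step 17: reserve R9 B 3 -> on_hand[A=15 B=34] avail[A=15 B=31] open={R9}
Step 18: cancel R9 -> on_hand[A=15 B=34] avail[A=15 B=34] open={}
Step 19: reserve R10 A 9 -> on_hand[A=15 B=34] avail[A=6 B=34] open={R10}
Step 20: reserve R11 B 6 -> on_hand[A=15 B=34] avail[A=6 B=28] open={R10,R11}
Step 21: commit R11 -> on_hand[A=15 B=28] avail[A=6 B=28] open={R10}
Open reservations: ['R10'] -> 1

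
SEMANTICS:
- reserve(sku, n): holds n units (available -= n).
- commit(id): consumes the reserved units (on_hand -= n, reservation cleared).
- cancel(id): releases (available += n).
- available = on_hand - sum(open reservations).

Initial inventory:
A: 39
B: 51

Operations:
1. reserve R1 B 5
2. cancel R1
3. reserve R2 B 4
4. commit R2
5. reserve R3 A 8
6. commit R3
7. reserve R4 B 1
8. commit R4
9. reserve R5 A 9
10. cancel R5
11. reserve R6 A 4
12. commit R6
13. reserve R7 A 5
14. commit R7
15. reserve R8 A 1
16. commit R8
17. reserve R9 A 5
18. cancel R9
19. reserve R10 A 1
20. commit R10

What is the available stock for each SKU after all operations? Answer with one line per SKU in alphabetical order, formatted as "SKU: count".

Answer: A: 20
B: 46

Derivation:
Step 1: reserve R1 B 5 -> on_hand[A=39 B=51] avail[A=39 B=46] open={R1}
Step 2: cancel R1 -> on_hand[A=39 B=51] avail[A=39 B=51] open={}
Step 3: reserve R2 B 4 -> on_hand[A=39 B=51] avail[A=39 B=47] open={R2}
Step 4: commit R2 -> on_hand[A=39 B=47] avail[A=39 B=47] open={}
Step 5: reserve R3 A 8 -> on_hand[A=39 B=47] avail[A=31 B=47] open={R3}
Step 6: commit R3 -> on_hand[A=31 B=47] avail[A=31 B=47] open={}
Step 7: reserve R4 B 1 -> on_hand[A=31 B=47] avail[A=31 B=46] open={R4}
Step 8: commit R4 -> on_hand[A=31 B=46] avail[A=31 B=46] open={}
Step 9: reserve R5 A 9 -> on_hand[A=31 B=46] avail[A=22 B=46] open={R5}
Step 10: cancel R5 -> on_hand[A=31 B=46] avail[A=31 B=46] open={}
Step 11: reserve R6 A 4 -> on_hand[A=31 B=46] avail[A=27 B=46] open={R6}
Step 12: commit R6 -> on_hand[A=27 B=46] avail[A=27 B=46] open={}
Step 13: reserve R7 A 5 -> on_hand[A=27 B=46] avail[A=22 B=46] open={R7}
Step 14: commit R7 -> on_hand[A=22 B=46] avail[A=22 B=46] open={}
Step 15: reserve R8 A 1 -> on_hand[A=22 B=46] avail[A=21 B=46] open={R8}
Step 16: commit R8 -> on_hand[A=21 B=46] avail[A=21 B=46] open={}
Step 17: reserve R9 A 5 -> on_hand[A=21 B=46] avail[A=16 B=46] open={R9}
Step 18: cancel R9 -> on_hand[A=21 B=46] avail[A=21 B=46] open={}
Step 19: reserve R10 A 1 -> on_hand[A=21 B=46] avail[A=20 B=46] open={R10}
Step 20: commit R10 -> on_hand[A=20 B=46] avail[A=20 B=46] open={}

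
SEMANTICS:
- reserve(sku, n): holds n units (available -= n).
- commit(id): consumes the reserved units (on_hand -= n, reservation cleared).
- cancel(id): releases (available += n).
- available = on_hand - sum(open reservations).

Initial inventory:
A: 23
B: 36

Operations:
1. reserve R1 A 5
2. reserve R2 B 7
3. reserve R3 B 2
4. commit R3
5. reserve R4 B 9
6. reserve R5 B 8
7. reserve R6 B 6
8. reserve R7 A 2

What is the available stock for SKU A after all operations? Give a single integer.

Step 1: reserve R1 A 5 -> on_hand[A=23 B=36] avail[A=18 B=36] open={R1}
Step 2: reserve R2 B 7 -> on_hand[A=23 B=36] avail[A=18 B=29] open={R1,R2}
Step 3: reserve R3 B 2 -> on_hand[A=23 B=36] avail[A=18 B=27] open={R1,R2,R3}
Step 4: commit R3 -> on_hand[A=23 B=34] avail[A=18 B=27] open={R1,R2}
Step 5: reserve R4 B 9 -> on_hand[A=23 B=34] avail[A=18 B=18] open={R1,R2,R4}
Step 6: reserve R5 B 8 -> on_hand[A=23 B=34] avail[A=18 B=10] open={R1,R2,R4,R5}
Step 7: reserve R6 B 6 -> on_hand[A=23 B=34] avail[A=18 B=4] open={R1,R2,R4,R5,R6}
Step 8: reserve R7 A 2 -> on_hand[A=23 B=34] avail[A=16 B=4] open={R1,R2,R4,R5,R6,R7}
Final available[A] = 16

Answer: 16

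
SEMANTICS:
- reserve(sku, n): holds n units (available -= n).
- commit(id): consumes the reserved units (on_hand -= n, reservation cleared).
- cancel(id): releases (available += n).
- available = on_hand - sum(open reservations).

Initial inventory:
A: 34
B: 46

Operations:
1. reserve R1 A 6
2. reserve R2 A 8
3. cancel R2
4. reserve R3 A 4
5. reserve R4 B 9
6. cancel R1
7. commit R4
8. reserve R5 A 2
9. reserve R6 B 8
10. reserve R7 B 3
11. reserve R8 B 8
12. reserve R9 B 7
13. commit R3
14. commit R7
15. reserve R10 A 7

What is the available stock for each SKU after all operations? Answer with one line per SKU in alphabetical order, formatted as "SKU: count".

Answer: A: 21
B: 11

Derivation:
Step 1: reserve R1 A 6 -> on_hand[A=34 B=46] avail[A=28 B=46] open={R1}
Step 2: reserve R2 A 8 -> on_hand[A=34 B=46] avail[A=20 B=46] open={R1,R2}
Step 3: cancel R2 -> on_hand[A=34 B=46] avail[A=28 B=46] open={R1}
Step 4: reserve R3 A 4 -> on_hand[A=34 B=46] avail[A=24 B=46] open={R1,R3}
Step 5: reserve R4 B 9 -> on_hand[A=34 B=46] avail[A=24 B=37] open={R1,R3,R4}
Step 6: cancel R1 -> on_hand[A=34 B=46] avail[A=30 B=37] open={R3,R4}
Step 7: commit R4 -> on_hand[A=34 B=37] avail[A=30 B=37] open={R3}
Step 8: reserve R5 A 2 -> on_hand[A=34 B=37] avail[A=28 B=37] open={R3,R5}
Step 9: reserve R6 B 8 -> on_hand[A=34 B=37] avail[A=28 B=29] open={R3,R5,R6}
Step 10: reserve R7 B 3 -> on_hand[A=34 B=37] avail[A=28 B=26] open={R3,R5,R6,R7}
Step 11: reserve R8 B 8 -> on_hand[A=34 B=37] avail[A=28 B=18] open={R3,R5,R6,R7,R8}
Step 12: reserve R9 B 7 -> on_hand[A=34 B=37] avail[A=28 B=11] open={R3,R5,R6,R7,R8,R9}
Step 13: commit R3 -> on_hand[A=30 B=37] avail[A=28 B=11] open={R5,R6,R7,R8,R9}
Step 14: commit R7 -> on_hand[A=30 B=34] avail[A=28 B=11] open={R5,R6,R8,R9}
Step 15: reserve R10 A 7 -> on_hand[A=30 B=34] avail[A=21 B=11] open={R10,R5,R6,R8,R9}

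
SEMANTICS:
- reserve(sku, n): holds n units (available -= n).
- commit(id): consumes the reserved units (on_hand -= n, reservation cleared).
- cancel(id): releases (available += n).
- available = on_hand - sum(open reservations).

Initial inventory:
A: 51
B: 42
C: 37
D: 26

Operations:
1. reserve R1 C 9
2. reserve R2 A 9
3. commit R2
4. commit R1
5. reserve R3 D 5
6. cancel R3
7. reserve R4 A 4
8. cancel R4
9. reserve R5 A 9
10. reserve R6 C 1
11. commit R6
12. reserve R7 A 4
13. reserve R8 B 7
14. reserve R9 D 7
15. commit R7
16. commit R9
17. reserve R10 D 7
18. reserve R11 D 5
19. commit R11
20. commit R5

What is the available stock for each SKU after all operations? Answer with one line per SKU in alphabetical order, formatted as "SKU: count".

Answer: A: 29
B: 35
C: 27
D: 7

Derivation:
Step 1: reserve R1 C 9 -> on_hand[A=51 B=42 C=37 D=26] avail[A=51 B=42 C=28 D=26] open={R1}
Step 2: reserve R2 A 9 -> on_hand[A=51 B=42 C=37 D=26] avail[A=42 B=42 C=28 D=26] open={R1,R2}
Step 3: commit R2 -> on_hand[A=42 B=42 C=37 D=26] avail[A=42 B=42 C=28 D=26] open={R1}
Step 4: commit R1 -> on_hand[A=42 B=42 C=28 D=26] avail[A=42 B=42 C=28 D=26] open={}
Step 5: reserve R3 D 5 -> on_hand[A=42 B=42 C=28 D=26] avail[A=42 B=42 C=28 D=21] open={R3}
Step 6: cancel R3 -> on_hand[A=42 B=42 C=28 D=26] avail[A=42 B=42 C=28 D=26] open={}
Step 7: reserve R4 A 4 -> on_hand[A=42 B=42 C=28 D=26] avail[A=38 B=42 C=28 D=26] open={R4}
Step 8: cancel R4 -> on_hand[A=42 B=42 C=28 D=26] avail[A=42 B=42 C=28 D=26] open={}
Step 9: reserve R5 A 9 -> on_hand[A=42 B=42 C=28 D=26] avail[A=33 B=42 C=28 D=26] open={R5}
Step 10: reserve R6 C 1 -> on_hand[A=42 B=42 C=28 D=26] avail[A=33 B=42 C=27 D=26] open={R5,R6}
Step 11: commit R6 -> on_hand[A=42 B=42 C=27 D=26] avail[A=33 B=42 C=27 D=26] open={R5}
Step 12: reserve R7 A 4 -> on_hand[A=42 B=42 C=27 D=26] avail[A=29 B=42 C=27 D=26] open={R5,R7}
Step 13: reserve R8 B 7 -> on_hand[A=42 B=42 C=27 D=26] avail[A=29 B=35 C=27 D=26] open={R5,R7,R8}
Step 14: reserve R9 D 7 -> on_hand[A=42 B=42 C=27 D=26] avail[A=29 B=35 C=27 D=19] open={R5,R7,R8,R9}
Step 15: commit R7 -> on_hand[A=38 B=42 C=27 D=26] avail[A=29 B=35 C=27 D=19] open={R5,R8,R9}
Step 16: commit R9 -> on_hand[A=38 B=42 C=27 D=19] avail[A=29 B=35 C=27 D=19] open={R5,R8}
Step 17: reserve R10 D 7 -> on_hand[A=38 B=42 C=27 D=19] avail[A=29 B=35 C=27 D=12] open={R10,R5,R8}
Step 18: reserve R11 D 5 -> on_hand[A=38 B=42 C=27 D=19] avail[A=29 B=35 C=27 D=7] open={R10,R11,R5,R8}
Step 19: commit R11 -> on_hand[A=38 B=42 C=27 D=14] avail[A=29 B=35 C=27 D=7] open={R10,R5,R8}
Step 20: commit R5 -> on_hand[A=29 B=42 C=27 D=14] avail[A=29 B=35 C=27 D=7] open={R10,R8}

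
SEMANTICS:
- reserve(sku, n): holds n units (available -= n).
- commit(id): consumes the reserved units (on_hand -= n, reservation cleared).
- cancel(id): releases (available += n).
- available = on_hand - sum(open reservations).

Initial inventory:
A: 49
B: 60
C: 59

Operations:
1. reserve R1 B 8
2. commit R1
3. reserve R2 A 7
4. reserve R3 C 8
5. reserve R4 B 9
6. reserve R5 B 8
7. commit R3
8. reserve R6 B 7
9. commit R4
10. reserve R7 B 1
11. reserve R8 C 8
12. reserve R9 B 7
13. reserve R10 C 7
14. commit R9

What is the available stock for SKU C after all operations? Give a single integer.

Step 1: reserve R1 B 8 -> on_hand[A=49 B=60 C=59] avail[A=49 B=52 C=59] open={R1}
Step 2: commit R1 -> on_hand[A=49 B=52 C=59] avail[A=49 B=52 C=59] open={}
Step 3: reserve R2 A 7 -> on_hand[A=49 B=52 C=59] avail[A=42 B=52 C=59] open={R2}
Step 4: reserve R3 C 8 -> on_hand[A=49 B=52 C=59] avail[A=42 B=52 C=51] open={R2,R3}
Step 5: reserve R4 B 9 -> on_hand[A=49 B=52 C=59] avail[A=42 B=43 C=51] open={R2,R3,R4}
Step 6: reserve R5 B 8 -> on_hand[A=49 B=52 C=59] avail[A=42 B=35 C=51] open={R2,R3,R4,R5}
Step 7: commit R3 -> on_hand[A=49 B=52 C=51] avail[A=42 B=35 C=51] open={R2,R4,R5}
Step 8: reserve R6 B 7 -> on_hand[A=49 B=52 C=51] avail[A=42 B=28 C=51] open={R2,R4,R5,R6}
Step 9: commit R4 -> on_hand[A=49 B=43 C=51] avail[A=42 B=28 C=51] open={R2,R5,R6}
Step 10: reserve R7 B 1 -> on_hand[A=49 B=43 C=51] avail[A=42 B=27 C=51] open={R2,R5,R6,R7}
Step 11: reserve R8 C 8 -> on_hand[A=49 B=43 C=51] avail[A=42 B=27 C=43] open={R2,R5,R6,R7,R8}
Step 12: reserve R9 B 7 -> on_hand[A=49 B=43 C=51] avail[A=42 B=20 C=43] open={R2,R5,R6,R7,R8,R9}
Step 13: reserve R10 C 7 -> on_hand[A=49 B=43 C=51] avail[A=42 B=20 C=36] open={R10,R2,R5,R6,R7,R8,R9}
Step 14: commit R9 -> on_hand[A=49 B=36 C=51] avail[A=42 B=20 C=36] open={R10,R2,R5,R6,R7,R8}
Final available[C] = 36

Answer: 36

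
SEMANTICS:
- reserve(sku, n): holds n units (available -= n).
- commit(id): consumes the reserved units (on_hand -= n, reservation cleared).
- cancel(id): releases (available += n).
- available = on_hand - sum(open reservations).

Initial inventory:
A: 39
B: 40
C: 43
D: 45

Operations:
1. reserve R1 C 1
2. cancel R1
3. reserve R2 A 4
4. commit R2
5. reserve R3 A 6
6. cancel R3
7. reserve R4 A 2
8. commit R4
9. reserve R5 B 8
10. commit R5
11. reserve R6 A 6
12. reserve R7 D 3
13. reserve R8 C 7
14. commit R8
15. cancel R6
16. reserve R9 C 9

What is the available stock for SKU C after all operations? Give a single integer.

Step 1: reserve R1 C 1 -> on_hand[A=39 B=40 C=43 D=45] avail[A=39 B=40 C=42 D=45] open={R1}
Step 2: cancel R1 -> on_hand[A=39 B=40 C=43 D=45] avail[A=39 B=40 C=43 D=45] open={}
Step 3: reserve R2 A 4 -> on_hand[A=39 B=40 C=43 D=45] avail[A=35 B=40 C=43 D=45] open={R2}
Step 4: commit R2 -> on_hand[A=35 B=40 C=43 D=45] avail[A=35 B=40 C=43 D=45] open={}
Step 5: reserve R3 A 6 -> on_hand[A=35 B=40 C=43 D=45] avail[A=29 B=40 C=43 D=45] open={R3}
Step 6: cancel R3 -> on_hand[A=35 B=40 C=43 D=45] avail[A=35 B=40 C=43 D=45] open={}
Step 7: reserve R4 A 2 -> on_hand[A=35 B=40 C=43 D=45] avail[A=33 B=40 C=43 D=45] open={R4}
Step 8: commit R4 -> on_hand[A=33 B=40 C=43 D=45] avail[A=33 B=40 C=43 D=45] open={}
Step 9: reserve R5 B 8 -> on_hand[A=33 B=40 C=43 D=45] avail[A=33 B=32 C=43 D=45] open={R5}
Step 10: commit R5 -> on_hand[A=33 B=32 C=43 D=45] avail[A=33 B=32 C=43 D=45] open={}
Step 11: reserve R6 A 6 -> on_hand[A=33 B=32 C=43 D=45] avail[A=27 B=32 C=43 D=45] open={R6}
Step 12: reserve R7 D 3 -> on_hand[A=33 B=32 C=43 D=45] avail[A=27 B=32 C=43 D=42] open={R6,R7}
Step 13: reserve R8 C 7 -> on_hand[A=33 B=32 C=43 D=45] avail[A=27 B=32 C=36 D=42] open={R6,R7,R8}
Step 14: commit R8 -> on_hand[A=33 B=32 C=36 D=45] avail[A=27 B=32 C=36 D=42] open={R6,R7}
Step 15: cancel R6 -> on_hand[A=33 B=32 C=36 D=45] avail[A=33 B=32 C=36 D=42] open={R7}
Step 16: reserve R9 C 9 -> on_hand[A=33 B=32 C=36 D=45] avail[A=33 B=32 C=27 D=42] open={R7,R9}
Final available[C] = 27

Answer: 27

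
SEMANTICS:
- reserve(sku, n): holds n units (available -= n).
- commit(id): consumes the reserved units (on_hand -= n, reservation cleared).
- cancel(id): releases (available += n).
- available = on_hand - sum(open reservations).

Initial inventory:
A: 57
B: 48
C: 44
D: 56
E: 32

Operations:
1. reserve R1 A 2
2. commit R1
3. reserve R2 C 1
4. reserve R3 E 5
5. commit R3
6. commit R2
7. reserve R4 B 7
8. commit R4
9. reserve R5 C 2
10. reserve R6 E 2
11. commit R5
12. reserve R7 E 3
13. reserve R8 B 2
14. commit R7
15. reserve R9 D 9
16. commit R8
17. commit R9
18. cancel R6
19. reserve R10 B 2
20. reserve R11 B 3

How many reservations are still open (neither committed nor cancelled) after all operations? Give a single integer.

Step 1: reserve R1 A 2 -> on_hand[A=57 B=48 C=44 D=56 E=32] avail[A=55 B=48 C=44 D=56 E=32] open={R1}
Step 2: commit R1 -> on_hand[A=55 B=48 C=44 D=56 E=32] avail[A=55 B=48 C=44 D=56 E=32] open={}
Step 3: reserve R2 C 1 -> on_hand[A=55 B=48 C=44 D=56 E=32] avail[A=55 B=48 C=43 D=56 E=32] open={R2}
Step 4: reserve R3 E 5 -> on_hand[A=55 B=48 C=44 D=56 E=32] avail[A=55 B=48 C=43 D=56 E=27] open={R2,R3}
Step 5: commit R3 -> on_hand[A=55 B=48 C=44 D=56 E=27] avail[A=55 B=48 C=43 D=56 E=27] open={R2}
Step 6: commit R2 -> on_hand[A=55 B=48 C=43 D=56 E=27] avail[A=55 B=48 C=43 D=56 E=27] open={}
Step 7: reserve R4 B 7 -> on_hand[A=55 B=48 C=43 D=56 E=27] avail[A=55 B=41 C=43 D=56 E=27] open={R4}
Step 8: commit R4 -> on_hand[A=55 B=41 C=43 D=56 E=27] avail[A=55 B=41 C=43 D=56 E=27] open={}
Step 9: reserve R5 C 2 -> on_hand[A=55 B=41 C=43 D=56 E=27] avail[A=55 B=41 C=41 D=56 E=27] open={R5}
Step 10: reserve R6 E 2 -> on_hand[A=55 B=41 C=43 D=56 E=27] avail[A=55 B=41 C=41 D=56 E=25] open={R5,R6}
Step 11: commit R5 -> on_hand[A=55 B=41 C=41 D=56 E=27] avail[A=55 B=41 C=41 D=56 E=25] open={R6}
Step 12: reserve R7 E 3 -> on_hand[A=55 B=41 C=41 D=56 E=27] avail[A=55 B=41 C=41 D=56 E=22] open={R6,R7}
Step 13: reserve R8 B 2 -> on_hand[A=55 B=41 C=41 D=56 E=27] avail[A=55 B=39 C=41 D=56 E=22] open={R6,R7,R8}
Step 14: commit R7 -> on_hand[A=55 B=41 C=41 D=56 E=24] avail[A=55 B=39 C=41 D=56 E=22] open={R6,R8}
Step 15: reserve R9 D 9 -> on_hand[A=55 B=41 C=41 D=56 E=24] avail[A=55 B=39 C=41 D=47 E=22] open={R6,R8,R9}
Step 16: commit R8 -> on_hand[A=55 B=39 C=41 D=56 E=24] avail[A=55 B=39 C=41 D=47 E=22] open={R6,R9}
Step 17: commit R9 -> on_hand[A=55 B=39 C=41 D=47 E=24] avail[A=55 B=39 C=41 D=47 E=22] open={R6}
Step 18: cancel R6 -> on_hand[A=55 B=39 C=41 D=47 E=24] avail[A=55 B=39 C=41 D=47 E=24] open={}
Step 19: reserve R10 B 2 -> on_hand[A=55 B=39 C=41 D=47 E=24] avail[A=55 B=37 C=41 D=47 E=24] open={R10}
Step 20: reserve R11 B 3 -> on_hand[A=55 B=39 C=41 D=47 E=24] avail[A=55 B=34 C=41 D=47 E=24] open={R10,R11}
Open reservations: ['R10', 'R11'] -> 2

Answer: 2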